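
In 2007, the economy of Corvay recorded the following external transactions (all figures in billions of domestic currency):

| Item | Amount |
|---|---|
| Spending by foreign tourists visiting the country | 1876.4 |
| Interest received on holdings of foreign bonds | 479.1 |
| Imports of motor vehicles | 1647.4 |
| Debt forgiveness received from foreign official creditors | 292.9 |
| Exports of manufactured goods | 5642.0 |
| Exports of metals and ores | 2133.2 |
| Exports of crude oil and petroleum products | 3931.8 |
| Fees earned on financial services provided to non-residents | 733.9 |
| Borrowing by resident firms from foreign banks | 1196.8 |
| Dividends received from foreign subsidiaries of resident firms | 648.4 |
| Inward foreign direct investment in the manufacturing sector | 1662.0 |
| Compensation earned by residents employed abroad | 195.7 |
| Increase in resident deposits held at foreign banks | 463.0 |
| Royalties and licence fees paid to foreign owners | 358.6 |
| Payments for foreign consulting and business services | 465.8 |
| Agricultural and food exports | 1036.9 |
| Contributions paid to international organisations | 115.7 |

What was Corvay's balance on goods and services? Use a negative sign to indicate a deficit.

12882.4

Goods: 1036.9 + 3931.8 + 2133.2 + 5642.0 - 1647.4 = 11096.5
Services: -465.8 - 358.6 + 733.9 + 1876.4 = 1785.9
Trade balance = 11096.5 + 1785.9 = 12882.4
(Excluded from the trade balance — primary income: interest received on holdings of foreign bonds 479.1, dividends received from foreign subsidiaries of resident firms 648.4, compensation earned by residents employed abroad 195.7; capital account: debt forgiveness received from foreign official creditors 292.9; financial account: borrowing by resident firms from foreign banks 1196.8, inward foreign direct investment in the manufacturing sector 1662.0, increase in resident deposits held at foreign banks 463.0; secondary income: contributions paid to international organisations 115.7.)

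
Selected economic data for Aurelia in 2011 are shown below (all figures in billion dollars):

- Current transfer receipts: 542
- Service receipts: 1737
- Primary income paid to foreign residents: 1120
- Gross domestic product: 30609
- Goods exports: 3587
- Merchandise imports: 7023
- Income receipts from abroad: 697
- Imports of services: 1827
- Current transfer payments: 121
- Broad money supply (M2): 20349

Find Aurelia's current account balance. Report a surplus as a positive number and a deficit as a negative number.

-3528

Goods balance = 3587 - 7023 = -3436
Services balance = 1737 - 1827 = -90
Trade balance (goods + services) = -3436 + (-90) = -3526
Net primary income = 697 - 1120 = -423
Net secondary income = 542 - 121 = 421
Current account = -3526 + (-423) + 421 = -3528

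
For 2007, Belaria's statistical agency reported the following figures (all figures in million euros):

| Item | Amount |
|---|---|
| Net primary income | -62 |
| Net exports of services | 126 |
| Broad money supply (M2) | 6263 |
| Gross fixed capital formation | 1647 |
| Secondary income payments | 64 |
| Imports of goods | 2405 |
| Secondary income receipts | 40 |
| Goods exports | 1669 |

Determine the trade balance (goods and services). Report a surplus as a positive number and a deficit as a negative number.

-610

Goods balance = 1669 - 2405 = -736
Services balance = 126
Trade balance (goods + services) = -736 + 126 = -610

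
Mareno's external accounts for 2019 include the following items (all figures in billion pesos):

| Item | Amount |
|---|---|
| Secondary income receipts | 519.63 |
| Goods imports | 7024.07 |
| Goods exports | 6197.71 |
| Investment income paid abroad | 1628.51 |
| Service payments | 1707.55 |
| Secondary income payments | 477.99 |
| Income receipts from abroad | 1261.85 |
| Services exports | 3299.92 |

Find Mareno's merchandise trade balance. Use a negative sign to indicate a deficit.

Goods balance = 6197.71 - 7024.07 = -826.36

-826.36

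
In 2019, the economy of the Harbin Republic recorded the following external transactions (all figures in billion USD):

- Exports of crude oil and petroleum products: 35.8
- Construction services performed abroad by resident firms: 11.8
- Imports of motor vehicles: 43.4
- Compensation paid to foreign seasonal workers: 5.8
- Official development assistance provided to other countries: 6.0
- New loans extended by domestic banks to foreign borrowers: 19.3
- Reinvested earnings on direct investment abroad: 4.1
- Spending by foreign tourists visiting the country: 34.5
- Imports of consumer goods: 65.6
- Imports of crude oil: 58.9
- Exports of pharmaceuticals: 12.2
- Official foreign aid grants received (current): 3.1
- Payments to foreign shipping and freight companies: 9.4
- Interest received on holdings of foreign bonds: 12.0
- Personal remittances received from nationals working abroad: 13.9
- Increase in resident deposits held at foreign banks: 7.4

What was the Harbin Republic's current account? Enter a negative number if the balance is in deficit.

Goods: 12.2 - 65.6 + 35.8 - 43.4 - 58.9 = -119.9
Services: 11.8 + 34.5 - 9.4 = 36.9
Primary income: 4.1 + 12.0 - 5.8 = 10.3
Secondary income: 13.9 + 3.1 - 6.0 = 11.0
Current account = (-119.9) + 36.9 + 10.3 + 11.0 = -61.7
(Excluded from the current account — financial account: new loans extended by domestic banks to foreign borrowers 19.3, increase in resident deposits held at foreign banks 7.4.)

-61.7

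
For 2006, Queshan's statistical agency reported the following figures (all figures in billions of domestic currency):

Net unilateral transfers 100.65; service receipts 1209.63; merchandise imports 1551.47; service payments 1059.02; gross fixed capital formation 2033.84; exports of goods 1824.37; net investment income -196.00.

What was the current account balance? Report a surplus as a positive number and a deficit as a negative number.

Goods balance = 1824.37 - 1551.47 = 272.90
Services balance = 1209.63 - 1059.02 = 150.61
Trade balance (goods + services) = 272.90 + 150.61 = 423.51
Net primary income = -196.00
Net secondary income = 100.65
Current account = 423.51 + (-196.00) + 100.65 = 328.16

328.16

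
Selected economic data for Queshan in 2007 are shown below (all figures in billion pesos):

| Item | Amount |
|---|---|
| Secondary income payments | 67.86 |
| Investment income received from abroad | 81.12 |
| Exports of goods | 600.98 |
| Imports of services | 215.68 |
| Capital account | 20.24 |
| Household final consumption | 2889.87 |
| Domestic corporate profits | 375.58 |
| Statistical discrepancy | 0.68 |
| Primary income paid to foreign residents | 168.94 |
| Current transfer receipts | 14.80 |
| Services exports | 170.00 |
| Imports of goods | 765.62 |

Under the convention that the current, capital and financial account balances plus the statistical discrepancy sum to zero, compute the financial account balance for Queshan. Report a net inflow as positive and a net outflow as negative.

330.28

Goods balance = 600.98 - 765.62 = -164.64
Services balance = 170.00 - 215.68 = -45.68
Trade balance (goods + services) = -164.64 + (-45.68) = -210.32
Net primary income = 81.12 - 168.94 = -87.82
Net secondary income = 14.80 - 67.86 = -53.06
Current account = -210.32 + (-87.82) + (-53.06) = -351.20
Financial account = -(-351.20 + 20.24 + 0.68) = 330.28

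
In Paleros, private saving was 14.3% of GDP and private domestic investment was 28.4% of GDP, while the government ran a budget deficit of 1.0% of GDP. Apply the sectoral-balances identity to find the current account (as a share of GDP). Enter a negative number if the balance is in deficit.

-15.1

By the sectoral-balances identity, CA = (S_private - I) + (T - G).
Private balance = 14.3 - 28.4 = -14.1
Government balance (T - G) = -1.0
CA = -14.1 + (-1.0) = -15.1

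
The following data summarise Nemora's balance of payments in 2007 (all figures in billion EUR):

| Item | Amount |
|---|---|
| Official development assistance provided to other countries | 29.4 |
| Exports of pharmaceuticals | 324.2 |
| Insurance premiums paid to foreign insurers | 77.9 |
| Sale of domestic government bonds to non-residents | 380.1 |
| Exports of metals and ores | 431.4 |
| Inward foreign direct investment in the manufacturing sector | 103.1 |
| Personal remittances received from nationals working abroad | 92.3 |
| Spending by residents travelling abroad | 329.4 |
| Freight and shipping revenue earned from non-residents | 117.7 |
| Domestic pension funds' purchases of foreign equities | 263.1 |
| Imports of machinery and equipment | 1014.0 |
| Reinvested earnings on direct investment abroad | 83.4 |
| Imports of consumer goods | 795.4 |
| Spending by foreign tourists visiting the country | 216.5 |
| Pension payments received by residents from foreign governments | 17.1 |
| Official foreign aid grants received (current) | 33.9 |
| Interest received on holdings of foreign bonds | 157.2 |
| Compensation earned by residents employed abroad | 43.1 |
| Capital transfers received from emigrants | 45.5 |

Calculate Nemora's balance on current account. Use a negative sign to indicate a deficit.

Goods: -1014.0 - 795.4 + 431.4 + 324.2 = -1053.8
Services: -77.9 + 216.5 - 329.4 + 117.7 = -73.1
Primary income: 157.2 + 43.1 + 83.4 = 283.7
Secondary income: 17.1 + 33.9 + 92.3 - 29.4 = 113.9
Current account = (-1053.8) + (-73.1) + 283.7 + 113.9 = -729.3
(Excluded from the current account — financial account: sale of domestic government bonds to non-residents 380.1, inward foreign direct investment in the manufacturing sector 103.1, domestic pension funds' purchases of foreign equities 263.1; capital account: capital transfers received from emigrants 45.5.)

-729.3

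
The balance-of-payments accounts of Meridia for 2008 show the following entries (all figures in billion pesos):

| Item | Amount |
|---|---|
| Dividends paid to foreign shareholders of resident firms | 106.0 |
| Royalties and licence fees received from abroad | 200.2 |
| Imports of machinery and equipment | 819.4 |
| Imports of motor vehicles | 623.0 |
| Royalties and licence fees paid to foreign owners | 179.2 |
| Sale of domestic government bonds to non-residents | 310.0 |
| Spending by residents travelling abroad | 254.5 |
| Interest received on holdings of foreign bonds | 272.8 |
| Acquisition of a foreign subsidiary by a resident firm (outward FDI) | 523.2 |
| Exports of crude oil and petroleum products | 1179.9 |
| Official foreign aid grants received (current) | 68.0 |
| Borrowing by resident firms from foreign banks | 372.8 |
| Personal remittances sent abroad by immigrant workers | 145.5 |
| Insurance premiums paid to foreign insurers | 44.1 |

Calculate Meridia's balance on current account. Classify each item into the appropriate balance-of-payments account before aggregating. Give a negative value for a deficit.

Goods: 1179.9 - 623.0 - 819.4 = -262.5
Services: -179.2 - 44.1 - 254.5 + 200.2 = -277.6
Primary income: 272.8 - 106.0 = 166.8
Secondary income: 68.0 - 145.5 = -77.5
Current account = (-262.5) + (-277.6) + 166.8 + (-77.5) = -450.8
(Excluded from the current account — financial account: sale of domestic government bonds to non-residents 310.0, acquisition of a foreign subsidiary by a resident firm (outward FDI) 523.2, borrowing by resident firms from foreign banks 372.8.)

-450.8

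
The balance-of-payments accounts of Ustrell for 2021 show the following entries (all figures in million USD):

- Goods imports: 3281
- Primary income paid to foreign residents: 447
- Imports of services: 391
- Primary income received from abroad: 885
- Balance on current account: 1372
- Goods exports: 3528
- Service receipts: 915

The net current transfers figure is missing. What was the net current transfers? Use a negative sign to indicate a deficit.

Current account = goods balance + services balance + net primary income + net secondary income
Sum of the known components = 1209
Net current transfers = CA - (known components) = 1372 - 1209 = 163

163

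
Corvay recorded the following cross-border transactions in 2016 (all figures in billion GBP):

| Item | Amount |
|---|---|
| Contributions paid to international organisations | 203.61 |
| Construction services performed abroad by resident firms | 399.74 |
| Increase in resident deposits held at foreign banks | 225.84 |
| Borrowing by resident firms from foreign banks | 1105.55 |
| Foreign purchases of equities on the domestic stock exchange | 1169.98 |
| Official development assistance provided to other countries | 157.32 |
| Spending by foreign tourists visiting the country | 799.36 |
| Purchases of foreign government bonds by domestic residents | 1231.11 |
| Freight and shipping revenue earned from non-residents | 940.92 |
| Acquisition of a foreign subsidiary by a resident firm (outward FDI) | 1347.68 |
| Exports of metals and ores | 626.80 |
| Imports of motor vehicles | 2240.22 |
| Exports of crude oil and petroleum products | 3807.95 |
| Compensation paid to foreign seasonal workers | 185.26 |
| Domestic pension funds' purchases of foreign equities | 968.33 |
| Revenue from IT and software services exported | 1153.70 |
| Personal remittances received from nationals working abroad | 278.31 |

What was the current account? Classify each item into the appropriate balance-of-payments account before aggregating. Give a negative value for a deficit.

Goods: 626.80 + 3807.95 - 2240.22 = 2194.53
Services: 1153.70 + 799.36 + 399.74 + 940.92 = 3293.72
Primary income: -185.26
Secondary income: -157.32 + 278.31 - 203.61 = -82.62
Current account = 2194.53 + 3293.72 + (-185.26) + (-82.62) = 5220.37
(Excluded from the current account — financial account: increase in resident deposits held at foreign banks 225.84, borrowing by resident firms from foreign banks 1105.55, foreign purchases of equities on the domestic stock exchange 1169.98, purchases of foreign government bonds by domestic residents 1231.11, acquisition of a foreign subsidiary by a resident firm (outward FDI) 1347.68, domestic pension funds' purchases of foreign equities 968.33.)

5220.37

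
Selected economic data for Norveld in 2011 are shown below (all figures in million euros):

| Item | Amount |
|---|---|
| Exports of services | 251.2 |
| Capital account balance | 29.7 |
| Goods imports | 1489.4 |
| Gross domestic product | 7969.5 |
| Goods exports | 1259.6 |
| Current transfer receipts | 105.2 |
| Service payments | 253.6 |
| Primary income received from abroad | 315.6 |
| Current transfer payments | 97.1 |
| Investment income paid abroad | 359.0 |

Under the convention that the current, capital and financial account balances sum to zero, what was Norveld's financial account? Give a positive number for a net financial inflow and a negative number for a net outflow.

Goods balance = 1259.6 - 1489.4 = -229.8
Services balance = 251.2 - 253.6 = -2.4
Trade balance (goods + services) = -229.8 + (-2.4) = -232.2
Net primary income = 315.6 - 359.0 = -43.4
Net secondary income = 105.2 - 97.1 = 8.1
Current account = -232.2 + (-43.4) + 8.1 = -267.5
Financial account = -(-267.5 + 29.7) = 237.8

237.8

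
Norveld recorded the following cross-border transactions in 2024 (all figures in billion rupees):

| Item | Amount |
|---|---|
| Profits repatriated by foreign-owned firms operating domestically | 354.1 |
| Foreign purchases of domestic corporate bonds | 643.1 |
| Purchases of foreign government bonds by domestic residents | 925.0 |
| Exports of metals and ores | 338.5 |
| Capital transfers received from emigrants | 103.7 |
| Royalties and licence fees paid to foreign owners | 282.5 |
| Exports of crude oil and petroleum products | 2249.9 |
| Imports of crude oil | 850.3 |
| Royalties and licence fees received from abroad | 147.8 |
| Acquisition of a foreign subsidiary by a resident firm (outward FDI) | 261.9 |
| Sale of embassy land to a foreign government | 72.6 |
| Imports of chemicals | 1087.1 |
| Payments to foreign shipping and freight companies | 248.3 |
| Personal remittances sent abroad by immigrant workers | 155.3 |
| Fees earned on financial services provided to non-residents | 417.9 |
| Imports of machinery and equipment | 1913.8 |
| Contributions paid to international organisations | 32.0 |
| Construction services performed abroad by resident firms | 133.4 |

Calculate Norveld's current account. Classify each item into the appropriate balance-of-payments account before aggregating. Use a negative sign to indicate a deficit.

Goods: 338.5 - 850.3 - 1087.1 + 2249.9 - 1913.8 = -1262.8
Services: 133.4 - 282.5 - 248.3 + 147.8 + 417.9 = 168.3
Primary income: -354.1
Secondary income: -155.3 - 32.0 = -187.3
Current account = (-1262.8) + 168.3 + (-354.1) + (-187.3) = -1635.9
(Excluded from the current account — financial account: foreign purchases of domestic corporate bonds 643.1, purchases of foreign government bonds by domestic residents 925.0, acquisition of a foreign subsidiary by a resident firm (outward FDI) 261.9; capital account: capital transfers received from emigrants 103.7, sale of embassy land to a foreign government 72.6.)

-1635.9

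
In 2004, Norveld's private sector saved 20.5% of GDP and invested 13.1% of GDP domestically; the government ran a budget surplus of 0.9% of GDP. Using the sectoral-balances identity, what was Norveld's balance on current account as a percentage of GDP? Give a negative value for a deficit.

8.3

By the sectoral-balances identity, CA = (S_private - I) + (T - G).
Private balance = 20.5 - 13.1 = 7.4
Government balance (T - G) = 0.9
CA = 7.4 + 0.9 = 8.3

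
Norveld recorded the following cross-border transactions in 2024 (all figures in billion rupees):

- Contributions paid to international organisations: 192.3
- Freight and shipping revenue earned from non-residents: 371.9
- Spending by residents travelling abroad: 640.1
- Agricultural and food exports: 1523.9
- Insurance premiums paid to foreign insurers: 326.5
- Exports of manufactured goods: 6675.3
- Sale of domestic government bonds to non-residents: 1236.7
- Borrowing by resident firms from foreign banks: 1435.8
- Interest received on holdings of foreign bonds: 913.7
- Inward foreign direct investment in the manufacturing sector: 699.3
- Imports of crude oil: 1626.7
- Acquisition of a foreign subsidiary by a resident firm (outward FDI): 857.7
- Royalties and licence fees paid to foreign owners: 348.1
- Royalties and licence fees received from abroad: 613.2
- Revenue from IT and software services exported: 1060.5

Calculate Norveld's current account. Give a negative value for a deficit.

Goods: 6675.3 - 1626.7 + 1523.9 = 6572.5
Services: -640.1 + 1060.5 - 326.5 + 371.9 + 613.2 - 348.1 = 730.9
Primary income: 913.7
Secondary income: -192.3
Current account = 6572.5 + 730.9 + 913.7 + (-192.3) = 8024.8
(Excluded from the current account — financial account: sale of domestic government bonds to non-residents 1236.7, borrowing by resident firms from foreign banks 1435.8, inward foreign direct investment in the manufacturing sector 699.3, acquisition of a foreign subsidiary by a resident firm (outward FDI) 857.7.)

8024.8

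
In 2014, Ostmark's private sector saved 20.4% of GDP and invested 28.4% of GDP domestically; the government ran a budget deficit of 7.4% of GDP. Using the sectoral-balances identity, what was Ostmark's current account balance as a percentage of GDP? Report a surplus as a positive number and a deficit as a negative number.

By the sectoral-balances identity, CA = (S_private - I) + (T - G).
Private balance = 20.4 - 28.4 = -8.0
Government balance (T - G) = -7.4
CA = -8.0 + (-7.4) = -15.4

-15.4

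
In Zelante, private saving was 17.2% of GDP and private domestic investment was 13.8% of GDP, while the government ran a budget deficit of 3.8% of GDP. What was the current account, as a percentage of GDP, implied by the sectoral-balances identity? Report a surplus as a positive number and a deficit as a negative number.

By the sectoral-balances identity, CA = (S_private - I) + (T - G).
Private balance = 17.2 - 13.8 = 3.4
Government balance (T - G) = -3.8
CA = 3.4 + (-3.8) = -0.4

-0.4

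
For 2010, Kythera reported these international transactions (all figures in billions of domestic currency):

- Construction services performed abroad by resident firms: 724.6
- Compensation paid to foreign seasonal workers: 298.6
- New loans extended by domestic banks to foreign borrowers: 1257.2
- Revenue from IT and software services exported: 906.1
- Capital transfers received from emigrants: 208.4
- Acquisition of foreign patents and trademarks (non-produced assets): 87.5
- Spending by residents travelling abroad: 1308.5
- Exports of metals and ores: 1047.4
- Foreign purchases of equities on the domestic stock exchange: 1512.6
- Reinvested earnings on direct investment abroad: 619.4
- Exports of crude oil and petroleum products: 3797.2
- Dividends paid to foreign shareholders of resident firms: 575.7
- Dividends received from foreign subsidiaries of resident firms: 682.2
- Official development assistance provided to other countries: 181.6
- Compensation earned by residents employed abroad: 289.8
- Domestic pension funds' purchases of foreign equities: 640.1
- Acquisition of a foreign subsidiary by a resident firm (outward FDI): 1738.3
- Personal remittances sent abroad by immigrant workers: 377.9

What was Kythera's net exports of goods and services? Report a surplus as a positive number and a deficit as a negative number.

Goods: 3797.2 + 1047.4 = 4844.6
Services: -1308.5 + 724.6 + 906.1 = 322.2
Trade balance = 4844.6 + 322.2 = 5166.8
(Excluded from the trade balance — primary income: compensation paid to foreign seasonal workers 298.6, reinvested earnings on direct investment abroad 619.4, dividends paid to foreign shareholders of resident firms 575.7, dividends received from foreign subsidiaries of resident firms 682.2, compensation earned by residents employed abroad 289.8; financial account: new loans extended by domestic banks to foreign borrowers 1257.2, foreign purchases of equities on the domestic stock exchange 1512.6, domestic pension funds' purchases of foreign equities 640.1, acquisition of a foreign subsidiary by a resident firm (outward FDI) 1738.3; capital account: capital transfers received from emigrants 208.4, acquisition of foreign patents and trademarks (non-produced assets) 87.5; secondary income: official development assistance provided to other countries 181.6, personal remittances sent abroad by immigrant workers 377.9.)

5166.8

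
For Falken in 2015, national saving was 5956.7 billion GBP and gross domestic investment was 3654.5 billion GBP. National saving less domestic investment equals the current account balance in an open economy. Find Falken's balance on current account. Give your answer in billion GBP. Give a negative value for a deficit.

S - I = CA (net lending to the rest of the world).
CA = S - I = 5956.7 - 3654.5 = 2302.2

2302.2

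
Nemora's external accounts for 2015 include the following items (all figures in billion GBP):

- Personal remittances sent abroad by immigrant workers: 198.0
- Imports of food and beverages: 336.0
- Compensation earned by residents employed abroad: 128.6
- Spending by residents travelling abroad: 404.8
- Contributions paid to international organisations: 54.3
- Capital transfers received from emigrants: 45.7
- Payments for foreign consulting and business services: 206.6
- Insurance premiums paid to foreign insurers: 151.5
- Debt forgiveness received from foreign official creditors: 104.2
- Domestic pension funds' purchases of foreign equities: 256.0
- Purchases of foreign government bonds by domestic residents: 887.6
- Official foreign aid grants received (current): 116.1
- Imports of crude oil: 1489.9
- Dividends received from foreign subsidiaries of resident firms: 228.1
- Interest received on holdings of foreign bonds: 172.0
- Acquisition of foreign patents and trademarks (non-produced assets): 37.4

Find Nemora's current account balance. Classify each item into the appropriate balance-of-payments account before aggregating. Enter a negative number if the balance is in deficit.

Goods: -336.0 - 1489.9 = -1825.9
Services: -151.5 - 206.6 - 404.8 = -762.9
Primary income: 128.6 + 228.1 + 172.0 = 528.7
Secondary income: 116.1 - 198.0 - 54.3 = -136.2
Current account = (-1825.9) + (-762.9) + 528.7 + (-136.2) = -2196.3
(Excluded from the current account — capital account: capital transfers received from emigrants 45.7, debt forgiveness received from foreign official creditors 104.2, acquisition of foreign patents and trademarks (non-produced assets) 37.4; financial account: domestic pension funds' purchases of foreign equities 256.0, purchases of foreign government bonds by domestic residents 887.6.)

-2196.3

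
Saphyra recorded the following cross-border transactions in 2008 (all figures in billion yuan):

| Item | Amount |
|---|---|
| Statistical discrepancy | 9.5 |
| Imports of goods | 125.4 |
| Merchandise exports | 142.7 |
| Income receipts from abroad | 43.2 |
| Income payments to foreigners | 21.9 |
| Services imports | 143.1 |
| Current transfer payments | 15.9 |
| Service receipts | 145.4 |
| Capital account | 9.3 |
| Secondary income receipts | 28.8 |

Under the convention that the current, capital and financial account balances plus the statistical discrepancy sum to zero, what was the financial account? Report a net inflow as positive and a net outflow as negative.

Goods balance = 142.7 - 125.4 = 17.3
Services balance = 145.4 - 143.1 = 2.3
Trade balance (goods + services) = 17.3 + 2.3 = 19.6
Net primary income = 43.2 - 21.9 = 21.3
Net secondary income = 28.8 - 15.9 = 12.9
Current account = 19.6 + 21.3 + 12.9 = 53.8
Financial account = -(53.8 + 9.3 + 9.5) = -72.6

-72.6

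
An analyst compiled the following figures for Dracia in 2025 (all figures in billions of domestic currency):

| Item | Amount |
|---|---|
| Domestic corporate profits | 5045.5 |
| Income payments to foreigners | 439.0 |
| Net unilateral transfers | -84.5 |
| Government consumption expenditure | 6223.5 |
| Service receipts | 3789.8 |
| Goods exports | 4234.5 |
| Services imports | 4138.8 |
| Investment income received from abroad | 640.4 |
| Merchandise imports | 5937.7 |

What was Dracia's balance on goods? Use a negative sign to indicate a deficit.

Goods balance = 4234.5 - 5937.7 = -1703.2

-1703.2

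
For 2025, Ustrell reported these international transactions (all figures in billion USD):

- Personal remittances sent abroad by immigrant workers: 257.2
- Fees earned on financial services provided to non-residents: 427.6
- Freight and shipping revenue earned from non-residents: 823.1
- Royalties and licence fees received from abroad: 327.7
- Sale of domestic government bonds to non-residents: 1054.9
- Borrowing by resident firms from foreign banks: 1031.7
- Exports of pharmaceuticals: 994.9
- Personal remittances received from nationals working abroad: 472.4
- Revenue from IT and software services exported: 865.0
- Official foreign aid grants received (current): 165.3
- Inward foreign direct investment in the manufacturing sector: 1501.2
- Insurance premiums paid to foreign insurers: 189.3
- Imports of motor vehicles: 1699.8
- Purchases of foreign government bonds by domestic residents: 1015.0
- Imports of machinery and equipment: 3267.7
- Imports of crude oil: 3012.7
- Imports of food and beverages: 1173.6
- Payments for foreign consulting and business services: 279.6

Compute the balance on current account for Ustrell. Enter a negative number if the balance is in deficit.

Goods: -1699.8 - 3012.7 - 1173.6 - 3267.7 + 994.9 = -8158.9
Services: 865.0 + 327.7 - 279.6 - 189.3 + 427.6 + 823.1 = 1974.5
Secondary income: -257.2 + 472.4 + 165.3 = 380.5
Current account = (-8158.9) + 1974.5 + 380.5 = -5803.9
(Excluded from the current account — financial account: sale of domestic government bonds to non-residents 1054.9, borrowing by resident firms from foreign banks 1031.7, inward foreign direct investment in the manufacturing sector 1501.2, purchases of foreign government bonds by domestic residents 1015.0.)

-5803.9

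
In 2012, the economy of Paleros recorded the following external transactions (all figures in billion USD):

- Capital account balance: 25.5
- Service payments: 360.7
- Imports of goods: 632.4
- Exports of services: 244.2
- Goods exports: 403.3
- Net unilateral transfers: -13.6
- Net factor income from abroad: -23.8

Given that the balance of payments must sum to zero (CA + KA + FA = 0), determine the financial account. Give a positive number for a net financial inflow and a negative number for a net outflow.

Goods balance = 403.3 - 632.4 = -229.1
Services balance = 244.2 - 360.7 = -116.5
Trade balance (goods + services) = -229.1 + (-116.5) = -345.6
Net primary income = -23.8
Net secondary income = -13.6
Current account = -345.6 + (-23.8) + (-13.6) = -383.0
Financial account = -(-383.0 + 25.5) = 357.5

357.5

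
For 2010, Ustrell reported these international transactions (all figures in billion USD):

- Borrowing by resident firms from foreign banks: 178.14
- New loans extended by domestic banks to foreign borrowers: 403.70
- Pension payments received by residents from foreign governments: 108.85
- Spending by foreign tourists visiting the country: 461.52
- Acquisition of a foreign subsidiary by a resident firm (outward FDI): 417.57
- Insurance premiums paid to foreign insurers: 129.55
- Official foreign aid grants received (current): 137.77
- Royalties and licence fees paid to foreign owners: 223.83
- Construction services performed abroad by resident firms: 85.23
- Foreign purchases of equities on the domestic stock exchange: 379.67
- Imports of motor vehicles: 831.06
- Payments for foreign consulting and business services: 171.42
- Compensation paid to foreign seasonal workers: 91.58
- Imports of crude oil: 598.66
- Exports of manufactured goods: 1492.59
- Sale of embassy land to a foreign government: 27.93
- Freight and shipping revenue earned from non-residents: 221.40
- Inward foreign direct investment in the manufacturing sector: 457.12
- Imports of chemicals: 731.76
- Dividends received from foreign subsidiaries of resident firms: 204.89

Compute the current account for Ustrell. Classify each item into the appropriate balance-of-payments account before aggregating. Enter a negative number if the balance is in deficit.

-65.61

Goods: 1492.59 - 731.76 - 598.66 - 831.06 = -668.89
Services: -129.55 - 171.42 + 221.40 + 461.52 + 85.23 - 223.83 = 243.35
Primary income: 204.89 - 91.58 = 113.31
Secondary income: 137.77 + 108.85 = 246.62
Current account = (-668.89) + 243.35 + 113.31 + 246.62 = -65.61
(Excluded from the current account — financial account: borrowing by resident firms from foreign banks 178.14, new loans extended by domestic banks to foreign borrowers 403.70, acquisition of a foreign subsidiary by a resident firm (outward FDI) 417.57, foreign purchases of equities on the domestic stock exchange 379.67, inward foreign direct investment in the manufacturing sector 457.12; capital account: sale of embassy land to a foreign government 27.93.)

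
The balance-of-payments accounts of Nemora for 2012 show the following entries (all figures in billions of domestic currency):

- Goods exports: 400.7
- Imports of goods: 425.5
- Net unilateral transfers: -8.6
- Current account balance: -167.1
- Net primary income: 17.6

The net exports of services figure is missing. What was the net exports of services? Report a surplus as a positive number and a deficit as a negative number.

-151.3

Current account = goods balance + services balance + net primary income + net secondary income
Sum of the known components = -15.8
Net exports of services = CA - (known components) = -167.1 - (-15.8) = -151.3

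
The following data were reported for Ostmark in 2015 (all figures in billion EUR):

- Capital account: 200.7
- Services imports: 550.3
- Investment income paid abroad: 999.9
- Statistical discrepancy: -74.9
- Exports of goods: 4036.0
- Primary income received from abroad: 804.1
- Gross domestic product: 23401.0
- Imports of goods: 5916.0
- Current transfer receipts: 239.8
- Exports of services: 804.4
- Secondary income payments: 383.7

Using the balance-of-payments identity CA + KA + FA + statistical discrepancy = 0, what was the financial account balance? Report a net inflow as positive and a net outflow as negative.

1839.8

Goods balance = 4036.0 - 5916.0 = -1880.0
Services balance = 804.4 - 550.3 = 254.1
Trade balance (goods + services) = -1880.0 + 254.1 = -1625.9
Net primary income = 804.1 - 999.9 = -195.8
Net secondary income = 239.8 - 383.7 = -143.9
Current account = -1625.9 + (-195.8) + (-143.9) = -1965.6
Financial account = -(-1965.6 + 200.7 + (-74.9)) = 1839.8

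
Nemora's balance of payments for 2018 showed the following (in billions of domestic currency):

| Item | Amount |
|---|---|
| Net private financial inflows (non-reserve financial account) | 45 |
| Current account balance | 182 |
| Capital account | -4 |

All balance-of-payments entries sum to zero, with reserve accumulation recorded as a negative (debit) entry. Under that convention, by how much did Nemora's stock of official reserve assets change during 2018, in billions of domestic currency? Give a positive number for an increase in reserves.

Official reserve transactions balance = -(182 + (-4) + 45) = -223
An accumulation of reserves is recorded as a debit (negative entry), so the change in the stock of reserves is the negative of that balance.
Change in official reserves = -(-223) = 223

223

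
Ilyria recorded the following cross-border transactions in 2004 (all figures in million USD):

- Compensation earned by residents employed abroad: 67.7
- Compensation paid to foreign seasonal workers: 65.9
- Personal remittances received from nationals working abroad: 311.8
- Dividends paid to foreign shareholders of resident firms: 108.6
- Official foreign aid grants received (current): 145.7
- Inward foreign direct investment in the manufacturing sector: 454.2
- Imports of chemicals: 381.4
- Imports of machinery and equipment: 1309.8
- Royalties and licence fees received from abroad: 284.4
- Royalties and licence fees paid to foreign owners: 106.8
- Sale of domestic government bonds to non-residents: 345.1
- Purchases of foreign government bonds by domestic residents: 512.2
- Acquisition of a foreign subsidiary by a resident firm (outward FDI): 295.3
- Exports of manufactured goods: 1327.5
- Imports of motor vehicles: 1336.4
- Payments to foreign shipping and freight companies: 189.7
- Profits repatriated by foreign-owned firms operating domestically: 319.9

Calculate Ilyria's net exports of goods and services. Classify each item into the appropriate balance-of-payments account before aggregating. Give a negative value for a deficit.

Goods: -381.4 - 1309.8 + 1327.5 - 1336.4 = -1700.1
Services: -106.8 + 284.4 - 189.7 = -12.1
Trade balance = -1700.1 + (-12.1) = -1712.2
(Excluded from the trade balance — primary income: compensation earned by residents employed abroad 67.7, compensation paid to foreign seasonal workers 65.9, dividends paid to foreign shareholders of resident firms 108.6, profits repatriated by foreign-owned firms operating domestically 319.9; secondary income: personal remittances received from nationals working abroad 311.8, official foreign aid grants received (current) 145.7; financial account: inward foreign direct investment in the manufacturing sector 454.2, sale of domestic government bonds to non-residents 345.1, purchases of foreign government bonds by domestic residents 512.2, acquisition of a foreign subsidiary by a resident firm (outward FDI) 295.3.)

-1712.2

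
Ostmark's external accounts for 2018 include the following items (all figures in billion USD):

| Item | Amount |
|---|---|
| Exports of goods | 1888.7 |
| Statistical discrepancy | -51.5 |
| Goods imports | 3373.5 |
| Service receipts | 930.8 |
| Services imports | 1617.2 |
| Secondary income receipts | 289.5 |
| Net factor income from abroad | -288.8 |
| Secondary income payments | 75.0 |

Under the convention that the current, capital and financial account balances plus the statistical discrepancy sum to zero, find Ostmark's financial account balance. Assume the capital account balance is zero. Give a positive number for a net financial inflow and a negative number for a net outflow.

2297.0

Goods balance = 1888.7 - 3373.5 = -1484.8
Services balance = 930.8 - 1617.2 = -686.4
Trade balance (goods + services) = -1484.8 + (-686.4) = -2171.2
Net primary income = -288.8
Net secondary income = 289.5 - 75.0 = 214.5
Current account = -2171.2 + (-288.8) + 214.5 = -2245.5
Financial account = -(-2245.5 + (-51.5)) = 2297.0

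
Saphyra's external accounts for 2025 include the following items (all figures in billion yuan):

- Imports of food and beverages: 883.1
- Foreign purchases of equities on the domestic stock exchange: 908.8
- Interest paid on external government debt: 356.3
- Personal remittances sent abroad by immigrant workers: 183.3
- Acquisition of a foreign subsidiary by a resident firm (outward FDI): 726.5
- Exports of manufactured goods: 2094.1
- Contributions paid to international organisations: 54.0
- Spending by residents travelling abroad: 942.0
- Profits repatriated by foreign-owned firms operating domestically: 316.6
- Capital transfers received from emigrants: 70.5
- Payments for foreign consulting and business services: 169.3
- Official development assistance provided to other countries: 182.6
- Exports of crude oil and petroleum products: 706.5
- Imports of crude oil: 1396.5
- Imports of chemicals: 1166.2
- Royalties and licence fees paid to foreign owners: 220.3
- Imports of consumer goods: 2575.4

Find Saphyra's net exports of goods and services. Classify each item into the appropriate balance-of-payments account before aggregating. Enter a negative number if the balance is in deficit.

-4552.2

Goods: -2575.4 - 1396.5 - 1166.2 + 706.5 - 883.1 + 2094.1 = -3220.6
Services: -220.3 - 169.3 - 942.0 = -1331.6
Trade balance = -3220.6 + (-1331.6) = -4552.2
(Excluded from the trade balance — financial account: foreign purchases of equities on the domestic stock exchange 908.8, acquisition of a foreign subsidiary by a resident firm (outward FDI) 726.5; primary income: interest paid on external government debt 356.3, profits repatriated by foreign-owned firms operating domestically 316.6; secondary income: personal remittances sent abroad by immigrant workers 183.3, contributions paid to international organisations 54.0, official development assistance provided to other countries 182.6; capital account: capital transfers received from emigrants 70.5.)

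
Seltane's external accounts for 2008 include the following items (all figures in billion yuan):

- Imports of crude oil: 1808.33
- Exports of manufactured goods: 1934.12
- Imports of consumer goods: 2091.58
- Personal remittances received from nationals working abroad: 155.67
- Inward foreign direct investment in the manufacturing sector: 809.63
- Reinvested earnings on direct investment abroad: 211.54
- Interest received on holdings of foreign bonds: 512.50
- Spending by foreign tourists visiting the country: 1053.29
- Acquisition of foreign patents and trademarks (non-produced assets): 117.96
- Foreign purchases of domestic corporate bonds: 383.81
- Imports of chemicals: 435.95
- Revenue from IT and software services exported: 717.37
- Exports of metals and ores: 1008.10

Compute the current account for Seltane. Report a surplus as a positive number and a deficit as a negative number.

1256.73

Goods: -1808.33 + 1008.10 - 435.95 - 2091.58 + 1934.12 = -1393.64
Services: 1053.29 + 717.37 = 1770.66
Primary income: 211.54 + 512.50 = 724.04
Secondary income: 155.67
Current account = (-1393.64) + 1770.66 + 724.04 + 155.67 = 1256.73
(Excluded from the current account — financial account: inward foreign direct investment in the manufacturing sector 809.63, foreign purchases of domestic corporate bonds 383.81; capital account: acquisition of foreign patents and trademarks (non-produced assets) 117.96.)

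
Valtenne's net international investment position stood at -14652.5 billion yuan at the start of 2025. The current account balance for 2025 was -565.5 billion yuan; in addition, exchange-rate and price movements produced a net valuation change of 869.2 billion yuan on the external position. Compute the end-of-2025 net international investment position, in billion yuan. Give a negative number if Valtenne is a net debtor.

-14348.8

Change in NIIP = current account + net valuation change = -565.5 + 869.2 = 303.7
End-of-year NIIP = -14652.5 + 303.7 = -14348.8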